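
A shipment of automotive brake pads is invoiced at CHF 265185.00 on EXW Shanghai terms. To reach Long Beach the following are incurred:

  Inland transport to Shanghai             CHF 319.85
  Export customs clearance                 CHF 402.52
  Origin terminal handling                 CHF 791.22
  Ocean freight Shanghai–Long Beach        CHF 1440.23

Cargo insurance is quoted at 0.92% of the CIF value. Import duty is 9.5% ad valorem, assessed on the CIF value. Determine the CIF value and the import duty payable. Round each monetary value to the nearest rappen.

CIF value: CHF 270628.60; import duty: CHF 25709.72

Let C be the CIF value. C = EXW price + pre-shipment costs + freight + 0.92% × C
C − 0.92% × C = 265185.00 + 319.85 + 402.52 + 791.22 + 1440.23
0.9908 × C = 268138.82
C = 268138.82 / 0.9908 = 270628.60
Insurance premium = 0.92% × 270628.60 = 2489.78
Import duty = 270628.60 × 9.5% = 25709.72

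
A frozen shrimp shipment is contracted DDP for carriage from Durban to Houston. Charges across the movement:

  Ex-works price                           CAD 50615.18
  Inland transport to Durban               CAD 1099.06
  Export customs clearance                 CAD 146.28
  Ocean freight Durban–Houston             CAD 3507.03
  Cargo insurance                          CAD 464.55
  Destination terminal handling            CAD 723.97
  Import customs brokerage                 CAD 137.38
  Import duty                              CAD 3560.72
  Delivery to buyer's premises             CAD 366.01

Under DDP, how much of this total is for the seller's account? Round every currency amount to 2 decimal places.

DDP: the seller bears all costs including import duty.
Seller's account: goods 50615.18 + inland to port 1099.06 + export clearance 146.28 + freight 3507.03 + insurance 464.55 + destination terminal 723.97 + brokerage 137.38 + duty 3560.72 + delivery 366.01 = 60620.18
Buyer's account: 0.00

Seller's account: CAD 60620.18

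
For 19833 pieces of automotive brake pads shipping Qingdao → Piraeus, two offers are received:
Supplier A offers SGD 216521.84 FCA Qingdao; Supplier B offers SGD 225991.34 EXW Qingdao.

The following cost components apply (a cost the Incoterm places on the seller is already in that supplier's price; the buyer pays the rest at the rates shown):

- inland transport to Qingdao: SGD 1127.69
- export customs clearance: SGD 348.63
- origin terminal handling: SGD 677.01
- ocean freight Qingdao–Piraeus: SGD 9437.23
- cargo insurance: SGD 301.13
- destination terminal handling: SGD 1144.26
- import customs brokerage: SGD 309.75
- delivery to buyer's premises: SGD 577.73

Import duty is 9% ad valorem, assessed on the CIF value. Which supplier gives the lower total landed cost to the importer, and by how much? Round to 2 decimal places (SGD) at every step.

Supplier A is cheaper by SGD 11930.94

Supplier A (FCA):
CIF value = FCA price + origin terminal + freight + insurance = 216521.84 + 677.01 + 9437.23 + 301.13 = 226937.21
Import duty = 226937.21 × 9% = 20424.35
Buyer bears (A): 677.01 + 9437.23 + 301.13 + 1144.26 + 309.75 + 577.73 = 12447.11
Landed cost (A) = invoice 216521.84 + 12447.11 + duty 20424.35 = 249393.30
Supplier B (EXW):
CIF value = EXW price + inland to port + export clearance + origin terminal + freight + insurance = 225991.34 + 1127.69 + 348.63 + 677.01 + 9437.23 + 301.13 = 237883.03
Import duty = 237883.03 × 9% = 21409.47
Buyer bears (B): 1127.69 + 348.63 + 677.01 + 9437.23 + 301.13 + 1144.26 + 309.75 + 577.73 = 13923.43
Landed cost (B) = invoice 225991.34 + 13923.43 + duty 21409.47 = 261324.24
Difference = |249393.30 − 261324.24| = 11930.94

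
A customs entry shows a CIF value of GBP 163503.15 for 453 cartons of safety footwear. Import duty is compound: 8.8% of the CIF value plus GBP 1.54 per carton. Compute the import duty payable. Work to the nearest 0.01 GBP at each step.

Import duty: GBP 15085.90

Ad valorem component: 163503.15 × 8.8% = 14388.28
Specific component: 453 × 1.54 = 697.62
Import duty = 14388.28 + 697.62 = 15085.90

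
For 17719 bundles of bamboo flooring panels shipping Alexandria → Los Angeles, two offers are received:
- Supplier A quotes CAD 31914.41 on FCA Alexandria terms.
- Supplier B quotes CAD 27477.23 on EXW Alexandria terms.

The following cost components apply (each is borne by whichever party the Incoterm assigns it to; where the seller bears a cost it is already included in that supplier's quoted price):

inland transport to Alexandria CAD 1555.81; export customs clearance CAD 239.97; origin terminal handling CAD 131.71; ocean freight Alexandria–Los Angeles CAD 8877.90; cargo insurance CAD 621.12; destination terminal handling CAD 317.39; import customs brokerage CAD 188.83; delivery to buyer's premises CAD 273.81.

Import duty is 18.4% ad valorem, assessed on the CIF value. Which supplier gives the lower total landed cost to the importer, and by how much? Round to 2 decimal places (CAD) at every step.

Supplier B is cheaper by CAD 3127.42

Supplier A (FCA):
CIF value = FCA price + origin terminal + freight + insurance = 31914.41 + 131.71 + 8877.90 + 621.12 = 41545.14
Import duty = 41545.14 × 18.4% = 7644.31
Buyer bears (A): 131.71 + 8877.90 + 621.12 + 317.39 + 188.83 + 273.81 = 10410.76
Landed cost (A) = invoice 31914.41 + 10410.76 + duty 7644.31 = 49969.48
Supplier B (EXW):
CIF value = EXW price + inland to port + export clearance + origin terminal + freight + insurance = 27477.23 + 1555.81 + 239.97 + 131.71 + 8877.90 + 621.12 = 38903.74
Import duty = 38903.74 × 18.4% = 7158.29
Buyer bears (B): 1555.81 + 239.97 + 131.71 + 8877.90 + 621.12 + 317.39 + 188.83 + 273.81 = 12206.54
Landed cost (B) = invoice 27477.23 + 12206.54 + duty 7158.29 = 46842.06
Difference = |49969.48 − 46842.06| = 3127.42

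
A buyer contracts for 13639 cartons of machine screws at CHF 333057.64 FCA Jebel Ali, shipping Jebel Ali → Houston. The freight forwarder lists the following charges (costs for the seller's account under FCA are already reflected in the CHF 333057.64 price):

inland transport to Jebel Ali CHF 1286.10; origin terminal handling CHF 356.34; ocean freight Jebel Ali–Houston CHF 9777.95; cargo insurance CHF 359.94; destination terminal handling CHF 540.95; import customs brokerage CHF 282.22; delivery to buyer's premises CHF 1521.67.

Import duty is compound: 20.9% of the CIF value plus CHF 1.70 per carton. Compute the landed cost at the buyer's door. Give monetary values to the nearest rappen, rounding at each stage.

FCA: the seller delivers export-cleared goods to the carrier; the buyer bears costs from that point.
Already in the invoice (seller's account under FCA): inland to port — exclude.
CIF value = FCA price + origin terminal + freight + insurance = 333057.64 + 356.34 + 9777.95 + 359.94 = 343551.87
Ad valorem component: 343551.87 × 20.9% = 71802.34
Specific component: 13639 × 1.70 = 23186.30
Import duty = 71802.34 + 23186.30 = 94988.64
Buyer bears: origin terminal 356.34 + freight 9777.95 + insurance 359.94 + destination terminal 540.95 + brokerage 282.22 + delivery 1521.67 + duty 94988.64 = 107827.71
Landed cost = invoice 333057.64 + 107827.71 = 440885.35

Total landed cost: CHF 440885.35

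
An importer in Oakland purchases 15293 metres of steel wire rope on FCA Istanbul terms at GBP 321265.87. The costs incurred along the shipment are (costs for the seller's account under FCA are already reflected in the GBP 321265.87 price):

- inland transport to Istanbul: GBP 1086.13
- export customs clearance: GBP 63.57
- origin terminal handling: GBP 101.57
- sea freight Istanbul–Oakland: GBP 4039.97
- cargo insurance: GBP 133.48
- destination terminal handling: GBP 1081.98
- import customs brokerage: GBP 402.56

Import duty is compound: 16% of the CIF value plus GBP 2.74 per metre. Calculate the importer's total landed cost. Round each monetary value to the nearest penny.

FCA: the seller delivers export-cleared goods to the carrier; the buyer bears costs from that point.
Already in the invoice (seller's account under FCA): inland to port, export clearance — exclude.
CIF value = FCA price + origin terminal + freight + insurance = 321265.87 + 101.57 + 4039.97 + 133.48 = 325540.89
Ad valorem component: 325540.89 × 16% = 52086.54
Specific component: 15293 × 2.74 = 41902.82
Import duty = 52086.54 + 41902.82 = 93989.36
Buyer bears: origin terminal 101.57 + freight 4039.97 + insurance 133.48 + destination terminal 1081.98 + brokerage 402.56 + duty 93989.36 = 99748.92
Landed cost = invoice 321265.87 + 99748.92 = 421014.79

Total landed cost: GBP 421014.79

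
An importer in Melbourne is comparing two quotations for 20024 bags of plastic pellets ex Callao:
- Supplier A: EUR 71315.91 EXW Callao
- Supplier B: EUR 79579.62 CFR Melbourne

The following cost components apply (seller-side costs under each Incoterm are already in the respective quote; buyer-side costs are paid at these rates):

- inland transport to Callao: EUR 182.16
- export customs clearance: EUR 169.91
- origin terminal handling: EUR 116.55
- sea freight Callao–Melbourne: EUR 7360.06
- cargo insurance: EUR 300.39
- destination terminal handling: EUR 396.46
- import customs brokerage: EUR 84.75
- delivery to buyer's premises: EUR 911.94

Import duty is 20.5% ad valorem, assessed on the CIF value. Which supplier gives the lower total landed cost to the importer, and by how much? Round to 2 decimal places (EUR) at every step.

Supplier A (EXW):
CIF value = EXW price + inland to port + export clearance + origin terminal + freight + insurance = 71315.91 + 182.16 + 169.91 + 116.55 + 7360.06 + 300.39 = 79444.98
Import duty = 79444.98 × 20.5% = 16286.22
Buyer bears (A): 182.16 + 169.91 + 116.55 + 7360.06 + 300.39 + 396.46 + 84.75 + 911.94 = 9522.22
Landed cost (A) = invoice 71315.91 + 9522.22 + duty 16286.22 = 97124.35
Supplier B (CFR):
CIF value = CFR price + insurance = 79579.62 + 300.39 = 79880.01
Import duty = 79880.01 × 20.5% = 16375.40
Buyer bears (B): 300.39 + 396.46 + 84.75 + 911.94 = 1693.54
Landed cost (B) = invoice 79579.62 + 1693.54 + duty 16375.40 = 97648.56
Difference = |97124.35 − 97648.56| = 524.21

Supplier A is cheaper by EUR 524.21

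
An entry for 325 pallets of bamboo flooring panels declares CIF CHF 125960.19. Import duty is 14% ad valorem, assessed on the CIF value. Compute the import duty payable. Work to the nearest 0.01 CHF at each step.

Import duty = 125960.19 × 14% = 17634.43

Import duty: CHF 17634.43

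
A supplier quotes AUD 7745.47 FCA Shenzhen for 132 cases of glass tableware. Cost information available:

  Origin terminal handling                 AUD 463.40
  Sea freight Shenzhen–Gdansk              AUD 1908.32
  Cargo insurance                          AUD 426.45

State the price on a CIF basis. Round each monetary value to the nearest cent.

From FCA to CIF, the seller additionally bears: origin terminal, freight, insurance.
CIF price = 7745.47 + 463.40 + 1908.32 + 426.45 = 10543.64

CIF price: AUD 10543.64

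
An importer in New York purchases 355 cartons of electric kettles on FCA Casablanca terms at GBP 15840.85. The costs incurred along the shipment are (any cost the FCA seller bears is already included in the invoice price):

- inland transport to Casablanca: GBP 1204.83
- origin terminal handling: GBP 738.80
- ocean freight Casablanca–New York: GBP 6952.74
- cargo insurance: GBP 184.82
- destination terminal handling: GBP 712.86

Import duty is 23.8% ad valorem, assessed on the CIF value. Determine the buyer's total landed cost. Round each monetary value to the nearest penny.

FCA: the seller delivers export-cleared goods to the carrier; the buyer bears costs from that point.
Already in the invoice (seller's account under FCA): inland to port — exclude.
CIF value = FCA price + origin terminal + freight + insurance = 15840.85 + 738.80 + 6952.74 + 184.82 = 23717.21
Import duty = 23717.21 × 23.8% = 5644.70
Buyer bears: origin terminal 738.80 + freight 6952.74 + insurance 184.82 + destination terminal 712.86 + duty 5644.70 = 14233.92
Landed cost = invoice 15840.85 + 14233.92 = 30074.77

Total landed cost: GBP 30074.77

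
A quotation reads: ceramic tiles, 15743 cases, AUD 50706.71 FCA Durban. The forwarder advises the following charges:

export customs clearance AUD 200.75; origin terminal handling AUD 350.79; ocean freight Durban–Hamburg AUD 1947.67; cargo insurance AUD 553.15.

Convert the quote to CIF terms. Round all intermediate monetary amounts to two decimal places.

CIF price: AUD 53558.32

Not relevant to the conversion: export clearance — on the seller under both FCA and CIF; already in the FCA price and stays in the CIF price.
From FCA to CIF, the seller additionally bears: origin terminal, freight, insurance.
CIF price = 50706.71 + 350.79 + 1947.67 + 553.15 = 53558.32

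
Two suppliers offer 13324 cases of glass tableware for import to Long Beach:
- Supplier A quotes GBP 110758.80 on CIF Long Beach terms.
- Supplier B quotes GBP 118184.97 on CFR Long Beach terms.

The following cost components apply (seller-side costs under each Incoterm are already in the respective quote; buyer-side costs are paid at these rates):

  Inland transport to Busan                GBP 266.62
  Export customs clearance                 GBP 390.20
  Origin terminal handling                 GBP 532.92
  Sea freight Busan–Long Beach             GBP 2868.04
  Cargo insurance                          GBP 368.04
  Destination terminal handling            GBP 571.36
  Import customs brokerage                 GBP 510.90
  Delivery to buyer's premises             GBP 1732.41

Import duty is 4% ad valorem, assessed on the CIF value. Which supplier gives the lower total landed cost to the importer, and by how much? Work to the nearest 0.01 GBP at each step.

Supplier A is cheaper by GBP 8105.98

Supplier A (CIF):
The CIF price already equals the CIF value: 110758.80
Import duty = 110758.80 × 4% = 4430.35
Buyer bears (A): 571.36 + 510.90 + 1732.41 = 2814.67
Landed cost (A) = invoice 110758.80 + 2814.67 + duty 4430.35 = 118003.82
Supplier B (CFR):
CIF value = CFR price + insurance = 118184.97 + 368.04 = 118553.01
Import duty = 118553.01 × 4% = 4742.12
Buyer bears (B): 368.04 + 571.36 + 510.90 + 1732.41 = 3182.71
Landed cost (B) = invoice 118184.97 + 3182.71 + duty 4742.12 = 126109.80
Difference = |118003.82 − 126109.80| = 8105.98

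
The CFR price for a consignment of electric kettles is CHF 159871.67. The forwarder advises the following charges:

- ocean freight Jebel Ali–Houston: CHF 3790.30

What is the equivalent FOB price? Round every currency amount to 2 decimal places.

FOB price: CHF 156081.37

From CFR to FOB, the seller no longer bears: freight.
FOB price = 159871.67 − 3790.30 = 156081.37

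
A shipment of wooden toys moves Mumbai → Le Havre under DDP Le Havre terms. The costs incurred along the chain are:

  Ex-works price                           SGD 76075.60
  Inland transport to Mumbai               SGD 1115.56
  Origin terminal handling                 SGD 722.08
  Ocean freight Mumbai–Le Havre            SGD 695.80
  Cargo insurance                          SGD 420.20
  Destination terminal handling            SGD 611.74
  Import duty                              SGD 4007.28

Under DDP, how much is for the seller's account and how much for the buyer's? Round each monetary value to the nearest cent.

Seller: SGD 83648.26; buyer: SGD 0.00

DDP: the seller bears all costs including import duty.
Seller's account: goods 76075.60 + inland to port 1115.56 + origin terminal 722.08 + freight 695.80 + insurance 420.20 + destination terminal 611.74 + duty 4007.28 = 83648.26
Buyer's account: 0.00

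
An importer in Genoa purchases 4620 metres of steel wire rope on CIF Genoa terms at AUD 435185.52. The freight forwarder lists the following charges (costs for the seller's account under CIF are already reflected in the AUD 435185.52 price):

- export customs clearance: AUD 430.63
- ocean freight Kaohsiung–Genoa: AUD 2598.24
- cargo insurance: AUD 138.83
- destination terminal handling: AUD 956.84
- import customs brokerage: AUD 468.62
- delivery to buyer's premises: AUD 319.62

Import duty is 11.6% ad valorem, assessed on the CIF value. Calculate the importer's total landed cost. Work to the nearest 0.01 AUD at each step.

CIF: the seller pays costs through ocean freight and marine insurance to the destination port.
Already in the invoice (seller's account under CIF): export clearance, freight, insurance — exclude.
The CIF price already equals the CIF value: 435185.52
Import duty = 435185.52 × 11.6% = 50481.52
Buyer bears: destination terminal 956.84 + brokerage 468.62 + delivery 319.62 + duty 50481.52 = 52226.60
Landed cost = invoice 435185.52 + 52226.60 = 487412.12

Total landed cost: AUD 487412.12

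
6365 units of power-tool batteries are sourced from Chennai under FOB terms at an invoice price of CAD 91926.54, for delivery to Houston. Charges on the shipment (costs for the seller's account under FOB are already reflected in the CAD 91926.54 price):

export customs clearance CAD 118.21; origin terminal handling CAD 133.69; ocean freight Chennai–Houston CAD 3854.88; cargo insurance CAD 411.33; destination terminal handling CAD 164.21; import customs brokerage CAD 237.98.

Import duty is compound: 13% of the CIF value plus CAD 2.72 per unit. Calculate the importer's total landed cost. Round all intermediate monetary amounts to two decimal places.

FOB: the seller bears costs until goods are on board at the origin port; the buyer bears freight, insurance and all costs thereafter.
Already in the invoice (seller's account under FOB): export clearance, origin terminal — exclude.
CIF value = FOB price + freight + insurance = 91926.54 + 3854.88 + 411.33 = 96192.75
Ad valorem component: 96192.75 × 13% = 12505.06
Specific component: 6365 × 2.72 = 17312.80
Import duty = 12505.06 + 17312.80 = 29817.86
Buyer bears: freight 3854.88 + insurance 411.33 + destination terminal 164.21 + brokerage 237.98 + duty 29817.86 = 34486.26
Landed cost = invoice 91926.54 + 34486.26 = 126412.80

Total landed cost: CAD 126412.80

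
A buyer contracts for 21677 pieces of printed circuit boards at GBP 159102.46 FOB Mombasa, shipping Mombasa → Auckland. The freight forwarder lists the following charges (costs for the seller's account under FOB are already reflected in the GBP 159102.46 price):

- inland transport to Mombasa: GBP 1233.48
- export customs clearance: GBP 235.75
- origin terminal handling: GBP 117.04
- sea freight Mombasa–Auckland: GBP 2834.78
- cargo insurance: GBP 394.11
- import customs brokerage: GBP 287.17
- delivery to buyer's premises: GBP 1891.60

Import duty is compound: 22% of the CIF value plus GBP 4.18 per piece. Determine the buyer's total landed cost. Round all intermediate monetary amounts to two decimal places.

FOB: the seller bears costs until goods are on board at the origin port; the buyer bears freight, insurance and all costs thereafter.
Already in the invoice (seller's account under FOB): inland to port, export clearance, origin terminal — exclude.
CIF value = FOB price + freight + insurance = 159102.46 + 2834.78 + 394.11 = 162331.35
Ad valorem component: 162331.35 × 22% = 35712.90
Specific component: 21677 × 4.18 = 90609.86
Import duty = 35712.90 + 90609.86 = 126322.76
Buyer bears: freight 2834.78 + insurance 394.11 + brokerage 287.17 + delivery 1891.60 + duty 126322.76 = 131730.42
Landed cost = invoice 159102.46 + 131730.42 = 290832.88

Total landed cost: GBP 290832.88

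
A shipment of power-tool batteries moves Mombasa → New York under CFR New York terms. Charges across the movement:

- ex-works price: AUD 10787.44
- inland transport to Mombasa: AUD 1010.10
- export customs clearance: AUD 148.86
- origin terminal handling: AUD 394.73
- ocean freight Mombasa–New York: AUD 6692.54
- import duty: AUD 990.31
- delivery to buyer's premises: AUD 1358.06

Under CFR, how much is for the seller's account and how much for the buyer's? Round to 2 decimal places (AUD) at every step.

Seller: AUD 19033.67; buyer: AUD 2348.37

CFR: the seller pays costs through ocean freight to the destination port, but not insurance.
Seller's account: goods 10787.44 + inland to port 1010.10 + export clearance 148.86 + origin terminal 394.73 + freight 6692.54 = 19033.67
Buyer's account: duty 990.31 + delivery 1358.06 = 2348.37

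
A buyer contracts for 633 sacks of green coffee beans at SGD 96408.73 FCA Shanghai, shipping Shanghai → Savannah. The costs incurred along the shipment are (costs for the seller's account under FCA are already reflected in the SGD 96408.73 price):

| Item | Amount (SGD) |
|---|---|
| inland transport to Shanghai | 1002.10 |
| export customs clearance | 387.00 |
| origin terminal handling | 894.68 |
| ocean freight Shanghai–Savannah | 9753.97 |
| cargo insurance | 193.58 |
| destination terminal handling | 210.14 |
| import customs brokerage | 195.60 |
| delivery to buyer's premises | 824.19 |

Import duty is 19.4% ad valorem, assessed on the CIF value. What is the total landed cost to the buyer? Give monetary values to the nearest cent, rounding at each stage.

Total landed cost: SGD 129287.58

FCA: the seller delivers export-cleared goods to the carrier; the buyer bears costs from that point.
Already in the invoice (seller's account under FCA): inland to port, export clearance — exclude.
CIF value = FCA price + origin terminal + freight + insurance = 96408.73 + 894.68 + 9753.97 + 193.58 = 107250.96
Import duty = 107250.96 × 19.4% = 20806.69
Buyer bears: origin terminal 894.68 + freight 9753.97 + insurance 193.58 + destination terminal 210.14 + brokerage 195.60 + delivery 824.19 + duty 20806.69 = 32878.85
Landed cost = invoice 96408.73 + 32878.85 = 129287.58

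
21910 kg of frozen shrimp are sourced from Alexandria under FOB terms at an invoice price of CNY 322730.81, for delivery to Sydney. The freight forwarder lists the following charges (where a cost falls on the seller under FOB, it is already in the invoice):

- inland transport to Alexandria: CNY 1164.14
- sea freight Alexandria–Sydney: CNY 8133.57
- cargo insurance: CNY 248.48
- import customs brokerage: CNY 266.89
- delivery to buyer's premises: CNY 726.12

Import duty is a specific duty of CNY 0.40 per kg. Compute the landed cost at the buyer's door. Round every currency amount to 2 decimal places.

Total landed cost: CNY 340869.87

FOB: the seller bears costs until goods are on board at the origin port; the buyer bears freight, insurance and all costs thereafter.
Already in the invoice (seller's account under FOB): inland to port — exclude.
CIF value = FOB price + freight + insurance = 322730.81 + 8133.57 + 248.48 = 331112.86
Import duty = 21910 × 0.40 = 8764.00
Buyer bears: freight 8133.57 + insurance 248.48 + brokerage 266.89 + delivery 726.12 + duty 8764.00 = 18139.06
Landed cost = invoice 322730.81 + 18139.06 = 340869.87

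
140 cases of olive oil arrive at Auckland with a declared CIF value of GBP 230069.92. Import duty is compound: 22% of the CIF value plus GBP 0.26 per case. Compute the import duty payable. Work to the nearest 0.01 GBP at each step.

Import duty: GBP 50651.78

Ad valorem component: 230069.92 × 22% = 50615.38
Specific component: 140 × 0.26 = 36.40
Import duty = 50615.38 + 36.40 = 50651.78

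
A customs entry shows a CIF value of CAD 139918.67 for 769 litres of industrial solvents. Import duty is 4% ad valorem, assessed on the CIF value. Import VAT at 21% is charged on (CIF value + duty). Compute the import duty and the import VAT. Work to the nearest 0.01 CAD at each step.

Import duty = 139918.67 × 4% = 5596.75
VAT base = CIF + duty = 139918.67 + 5596.75 = 145515.42
Import VAT = 145515.42 × 21% = 30558.24

Import duty: CAD 5596.75; import VAT: CAD 30558.24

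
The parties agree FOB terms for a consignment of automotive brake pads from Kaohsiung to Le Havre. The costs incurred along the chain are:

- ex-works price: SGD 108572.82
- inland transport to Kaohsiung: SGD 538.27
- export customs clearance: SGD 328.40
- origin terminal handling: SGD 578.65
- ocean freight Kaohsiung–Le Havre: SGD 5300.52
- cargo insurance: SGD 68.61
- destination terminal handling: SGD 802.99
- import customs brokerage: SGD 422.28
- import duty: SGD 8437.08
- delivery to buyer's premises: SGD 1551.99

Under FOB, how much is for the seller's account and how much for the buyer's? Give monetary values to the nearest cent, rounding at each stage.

Seller: SGD 110018.14; buyer: SGD 16583.47

FOB: the seller bears costs until goods are on board at the origin port; the buyer bears freight, insurance and all costs thereafter.
Seller's account: goods 108572.82 + inland to port 538.27 + export clearance 328.40 + origin terminal 578.65 = 110018.14
Buyer's account: freight 5300.52 + insurance 68.61 + destination terminal 802.99 + brokerage 422.28 + duty 8437.08 + delivery 1551.99 = 16583.47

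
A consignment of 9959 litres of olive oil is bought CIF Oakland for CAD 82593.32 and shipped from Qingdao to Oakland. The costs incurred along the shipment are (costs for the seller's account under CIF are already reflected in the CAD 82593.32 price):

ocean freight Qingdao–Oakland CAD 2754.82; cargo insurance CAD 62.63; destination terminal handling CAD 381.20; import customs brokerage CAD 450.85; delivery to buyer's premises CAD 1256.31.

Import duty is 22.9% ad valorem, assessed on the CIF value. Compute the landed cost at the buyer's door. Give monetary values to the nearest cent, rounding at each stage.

Total landed cost: CAD 103595.55

CIF: the seller pays costs through ocean freight and marine insurance to the destination port.
Already in the invoice (seller's account under CIF): freight, insurance — exclude.
The CIF price already equals the CIF value: 82593.32
Import duty = 82593.32 × 22.9% = 18913.87
Buyer bears: destination terminal 381.20 + brokerage 450.85 + delivery 1256.31 + duty 18913.87 = 21002.23
Landed cost = invoice 82593.32 + 21002.23 = 103595.55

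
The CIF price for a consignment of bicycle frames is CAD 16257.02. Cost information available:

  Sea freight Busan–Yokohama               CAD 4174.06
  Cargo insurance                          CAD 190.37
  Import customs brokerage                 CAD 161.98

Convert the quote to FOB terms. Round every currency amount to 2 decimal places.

FOB price: CAD 11892.59

Not relevant to the conversion: brokerage — on the buyer under both terms; not part of either seller's price.
From CIF to FOB, the seller no longer bears: freight, insurance.
FOB price = 16257.02 − 4174.06 − 190.37 = 11892.59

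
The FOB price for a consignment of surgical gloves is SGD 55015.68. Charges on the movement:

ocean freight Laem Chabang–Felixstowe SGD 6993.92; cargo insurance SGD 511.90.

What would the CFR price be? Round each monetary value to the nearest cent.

CFR price: SGD 62009.60

Not relevant to the conversion: insurance — on the buyer under both terms; not part of either seller's price.
From FOB to CFR, the seller additionally bears: freight.
CFR price = 55015.68 + 6993.92 = 62009.60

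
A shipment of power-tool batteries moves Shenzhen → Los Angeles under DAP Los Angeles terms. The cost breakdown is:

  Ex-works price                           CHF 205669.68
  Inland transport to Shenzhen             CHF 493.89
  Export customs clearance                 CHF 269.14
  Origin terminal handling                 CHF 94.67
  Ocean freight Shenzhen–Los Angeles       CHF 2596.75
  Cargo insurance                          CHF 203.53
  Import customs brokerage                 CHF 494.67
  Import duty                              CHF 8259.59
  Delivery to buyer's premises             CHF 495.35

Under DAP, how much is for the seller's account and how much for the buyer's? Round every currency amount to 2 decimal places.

DAP: the seller bears all costs to the named destination except import duty and clearance.
Seller's account: goods 205669.68 + inland to port 493.89 + export clearance 269.14 + origin terminal 94.67 + freight 2596.75 + insurance 203.53 + delivery 495.35 = 209823.01
Buyer's account: brokerage 494.67 + duty 8259.59 = 8754.26

Seller: CHF 209823.01; buyer: CHF 8754.26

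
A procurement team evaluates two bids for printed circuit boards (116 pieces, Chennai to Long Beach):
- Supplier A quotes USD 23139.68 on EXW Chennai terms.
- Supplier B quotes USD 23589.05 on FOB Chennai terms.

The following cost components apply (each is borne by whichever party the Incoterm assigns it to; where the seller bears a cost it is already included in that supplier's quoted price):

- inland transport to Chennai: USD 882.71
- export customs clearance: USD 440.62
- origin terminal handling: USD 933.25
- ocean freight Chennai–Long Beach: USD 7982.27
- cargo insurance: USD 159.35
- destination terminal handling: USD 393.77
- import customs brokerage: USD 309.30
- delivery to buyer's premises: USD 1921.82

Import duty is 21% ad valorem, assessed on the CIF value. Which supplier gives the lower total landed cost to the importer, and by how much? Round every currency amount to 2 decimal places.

Supplier B is cheaper by USD 2186.72

Supplier A (EXW):
CIF value = EXW price + inland to port + export clearance + origin terminal + freight + insurance = 23139.68 + 882.71 + 440.62 + 933.25 + 7982.27 + 159.35 = 33537.88
Import duty = 33537.88 × 21% = 7042.95
Buyer bears (A): 882.71 + 440.62 + 933.25 + 7982.27 + 159.35 + 393.77 + 309.30 + 1921.82 = 13023.09
Landed cost (A) = invoice 23139.68 + 13023.09 + duty 7042.95 = 43205.72
Supplier B (FOB):
CIF value = FOB price + freight + insurance = 23589.05 + 7982.27 + 159.35 = 31730.67
Import duty = 31730.67 × 21% = 6663.44
Buyer bears (B): 7982.27 + 159.35 + 393.77 + 309.30 + 1921.82 = 10766.51
Landed cost (B) = invoice 23589.05 + 10766.51 + duty 6663.44 = 41019.00
Difference = |43205.72 − 41019.00| = 2186.72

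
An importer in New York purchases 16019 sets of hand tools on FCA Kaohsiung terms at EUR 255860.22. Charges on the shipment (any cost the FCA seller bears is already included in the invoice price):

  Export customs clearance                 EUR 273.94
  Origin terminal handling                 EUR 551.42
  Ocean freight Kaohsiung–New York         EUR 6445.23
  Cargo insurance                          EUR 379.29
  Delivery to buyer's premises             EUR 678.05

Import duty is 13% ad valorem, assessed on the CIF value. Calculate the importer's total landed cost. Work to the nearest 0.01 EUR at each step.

FCA: the seller delivers export-cleared goods to the carrier; the buyer bears costs from that point.
Already in the invoice (seller's account under FCA): export clearance — exclude.
CIF value = FCA price + origin terminal + freight + insurance = 255860.22 + 551.42 + 6445.23 + 379.29 = 263236.16
Import duty = 263236.16 × 13% = 34220.70
Buyer bears: origin terminal 551.42 + freight 6445.23 + insurance 379.29 + delivery 678.05 + duty 34220.70 = 42274.69
Landed cost = invoice 255860.22 + 42274.69 = 298134.91

Total landed cost: EUR 298134.91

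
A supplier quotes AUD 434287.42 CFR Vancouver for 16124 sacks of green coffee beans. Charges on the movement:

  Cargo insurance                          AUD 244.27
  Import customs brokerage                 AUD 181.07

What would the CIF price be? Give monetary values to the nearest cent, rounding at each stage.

CIF price: AUD 434531.69

Not relevant to the conversion: brokerage — on the buyer under both terms; not part of either seller's price.
From CFR to CIF, the seller additionally bears: insurance.
CIF price = 434287.42 + 244.27 = 434531.69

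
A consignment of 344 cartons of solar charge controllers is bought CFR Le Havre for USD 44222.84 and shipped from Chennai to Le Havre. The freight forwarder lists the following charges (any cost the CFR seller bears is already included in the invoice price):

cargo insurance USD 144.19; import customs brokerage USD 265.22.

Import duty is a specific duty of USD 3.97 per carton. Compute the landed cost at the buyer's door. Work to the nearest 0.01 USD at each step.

CFR: the seller pays costs through ocean freight to the destination port, but not insurance.
CIF value = CFR price + insurance = 44222.84 + 144.19 = 44367.03
Import duty = 344 × 3.97 = 1365.68
Buyer bears: insurance 144.19 + brokerage 265.22 + duty 1365.68 = 1775.09
Landed cost = invoice 44222.84 + 1775.09 = 45997.93

Total landed cost: USD 45997.93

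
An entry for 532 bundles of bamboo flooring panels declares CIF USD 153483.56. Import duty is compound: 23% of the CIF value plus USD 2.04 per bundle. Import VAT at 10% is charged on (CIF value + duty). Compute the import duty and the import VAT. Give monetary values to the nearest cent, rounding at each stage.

Ad valorem component: 153483.56 × 23% = 35301.22
Specific component: 532 × 2.04 = 1085.28
Import duty = 35301.22 + 1085.28 = 36386.50
VAT base = CIF + duty = 153483.56 + 36386.50 = 189870.06
Import VAT = 189870.06 × 10% = 18987.01

Import duty: USD 36386.50; import VAT: USD 18987.01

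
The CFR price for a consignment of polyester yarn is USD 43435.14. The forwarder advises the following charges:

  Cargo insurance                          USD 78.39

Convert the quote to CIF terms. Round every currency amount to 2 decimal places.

CIF price: USD 43513.53

From CFR to CIF, the seller additionally bears: insurance.
CIF price = 43435.14 + 78.39 = 43513.53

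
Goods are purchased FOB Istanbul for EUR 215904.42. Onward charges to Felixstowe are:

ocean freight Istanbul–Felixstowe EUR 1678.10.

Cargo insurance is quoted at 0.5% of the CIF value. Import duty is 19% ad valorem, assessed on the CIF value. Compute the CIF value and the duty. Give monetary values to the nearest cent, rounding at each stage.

Let C be the CIF value. C = FOB price + freight + 0.5% × C
C − 0.5% × C = 215904.42 + 1678.10
0.995 × C = 217582.52
C = 217582.52 / 0.995 = 218675.90
Insurance premium = 0.5% × 218675.90 = 1093.38
Import duty = 218675.90 × 19% = 41548.42

CIF value: EUR 218675.90; import duty: EUR 41548.42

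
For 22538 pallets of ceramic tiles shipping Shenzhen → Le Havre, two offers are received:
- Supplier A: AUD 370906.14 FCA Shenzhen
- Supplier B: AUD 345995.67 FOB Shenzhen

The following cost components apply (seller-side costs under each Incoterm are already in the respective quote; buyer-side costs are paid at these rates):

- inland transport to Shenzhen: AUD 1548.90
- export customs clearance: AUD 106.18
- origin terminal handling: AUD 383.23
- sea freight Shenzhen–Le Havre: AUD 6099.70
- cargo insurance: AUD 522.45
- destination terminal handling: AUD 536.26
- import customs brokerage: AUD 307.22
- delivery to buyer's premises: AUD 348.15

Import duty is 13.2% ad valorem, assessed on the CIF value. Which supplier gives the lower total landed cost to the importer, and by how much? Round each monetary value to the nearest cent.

Supplier B is cheaper by AUD 28632.47

Supplier A (FCA):
CIF value = FCA price + origin terminal + freight + insurance = 370906.14 + 383.23 + 6099.70 + 522.45 = 377911.52
Import duty = 377911.52 × 13.2% = 49884.32
Buyer bears (A): 383.23 + 6099.70 + 522.45 + 536.26 + 307.22 + 348.15 = 8197.01
Landed cost (A) = invoice 370906.14 + 8197.01 + duty 49884.32 = 428987.47
Supplier B (FOB):
CIF value = FOB price + freight + insurance = 345995.67 + 6099.70 + 522.45 = 352617.82
Import duty = 352617.82 × 13.2% = 46545.55
Buyer bears (B): 6099.70 + 522.45 + 536.26 + 307.22 + 348.15 = 7813.78
Landed cost (B) = invoice 345995.67 + 7813.78 + duty 46545.55 = 400355.00
Difference = |428987.47 − 400355.00| = 28632.47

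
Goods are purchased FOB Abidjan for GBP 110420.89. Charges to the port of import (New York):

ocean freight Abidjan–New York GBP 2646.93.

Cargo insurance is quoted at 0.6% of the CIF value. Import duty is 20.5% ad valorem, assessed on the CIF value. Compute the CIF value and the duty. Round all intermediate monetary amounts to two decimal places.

Let C be the CIF value. C = FOB price + freight + 0.6% × C
C − 0.6% × C = 110420.89 + 2646.93
0.994 × C = 113067.82
C = 113067.82 / 0.994 = 113750.32
Insurance premium = 0.6% × 113750.32 = 682.50
Import duty = 113750.32 × 20.5% = 23318.82

CIF value: GBP 113750.32; import duty: GBP 23318.82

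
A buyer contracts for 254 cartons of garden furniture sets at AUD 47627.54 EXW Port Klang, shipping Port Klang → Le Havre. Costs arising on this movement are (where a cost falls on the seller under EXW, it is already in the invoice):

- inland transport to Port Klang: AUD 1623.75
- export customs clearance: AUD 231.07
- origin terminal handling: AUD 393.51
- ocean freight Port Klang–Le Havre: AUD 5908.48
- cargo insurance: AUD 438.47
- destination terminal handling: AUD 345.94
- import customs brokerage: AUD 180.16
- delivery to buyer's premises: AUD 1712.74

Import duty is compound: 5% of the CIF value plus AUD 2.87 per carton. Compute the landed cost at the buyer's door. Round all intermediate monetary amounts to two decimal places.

EXW: the seller makes goods available at their premises; the buyer bears all onward costs.
CIF value = EXW price + inland to port + export clearance + origin terminal + freight + insurance = 47627.54 + 1623.75 + 231.07 + 393.51 + 5908.48 + 438.47 = 56222.82
Ad valorem component: 56222.82 × 5% = 2811.14
Specific component: 254 × 2.87 = 728.98
Import duty = 2811.14 + 728.98 = 3540.12
Buyer bears: inland to port 1623.75 + export clearance 231.07 + origin terminal 393.51 + freight 5908.48 + insurance 438.47 + destination terminal 345.94 + brokerage 180.16 + delivery 1712.74 + duty 3540.12 = 14374.24
Landed cost = invoice 47627.54 + 14374.24 = 62001.78

Total landed cost: AUD 62001.78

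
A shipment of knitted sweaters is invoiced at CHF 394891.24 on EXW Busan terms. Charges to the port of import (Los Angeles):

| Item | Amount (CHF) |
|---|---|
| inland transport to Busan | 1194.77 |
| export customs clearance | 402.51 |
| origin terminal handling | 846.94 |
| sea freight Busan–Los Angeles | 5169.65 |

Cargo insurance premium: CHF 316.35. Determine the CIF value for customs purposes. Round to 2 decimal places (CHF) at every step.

CIF value: CHF 402821.46

CIF = EXW price + pre-shipment costs + freight + insurance
CIF = 394891.24 + 1194.77 + 402.51 + 846.94 + 5169.65 + 316.35 = 402821.46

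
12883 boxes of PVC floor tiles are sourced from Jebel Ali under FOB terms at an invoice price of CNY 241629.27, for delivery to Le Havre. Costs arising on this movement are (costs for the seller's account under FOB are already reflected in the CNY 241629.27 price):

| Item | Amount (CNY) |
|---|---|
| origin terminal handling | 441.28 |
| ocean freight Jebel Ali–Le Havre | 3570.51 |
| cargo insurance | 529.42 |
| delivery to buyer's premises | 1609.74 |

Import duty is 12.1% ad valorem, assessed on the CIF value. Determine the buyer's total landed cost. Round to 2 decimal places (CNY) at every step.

Total landed cost: CNY 277072.17

FOB: the seller bears costs until goods are on board at the origin port; the buyer bears freight, insurance and all costs thereafter.
Already in the invoice (seller's account under FOB): origin terminal — exclude.
CIF value = FOB price + freight + insurance = 241629.27 + 3570.51 + 529.42 = 245729.20
Import duty = 245729.20 × 12.1% = 29733.23
Buyer bears: freight 3570.51 + insurance 529.42 + delivery 1609.74 + duty 29733.23 = 35442.90
Landed cost = invoice 241629.27 + 35442.90 = 277072.17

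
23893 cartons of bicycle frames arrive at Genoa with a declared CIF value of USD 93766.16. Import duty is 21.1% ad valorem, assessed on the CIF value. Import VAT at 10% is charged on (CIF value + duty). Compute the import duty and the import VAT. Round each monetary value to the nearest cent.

Import duty: USD 19784.66; import VAT: USD 11355.08

Import duty = 93766.16 × 21.1% = 19784.66
VAT base = CIF + duty = 93766.16 + 19784.66 = 113550.82
Import VAT = 113550.82 × 10% = 11355.08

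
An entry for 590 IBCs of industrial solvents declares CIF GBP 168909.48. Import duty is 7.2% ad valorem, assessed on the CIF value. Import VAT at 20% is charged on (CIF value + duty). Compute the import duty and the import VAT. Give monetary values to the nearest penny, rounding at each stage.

Import duty = 168909.48 × 7.2% = 12161.48
VAT base = CIF + duty = 168909.48 + 12161.48 = 181070.96
Import VAT = 181070.96 × 20% = 36214.19

Import duty: GBP 12161.48; import VAT: GBP 36214.19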